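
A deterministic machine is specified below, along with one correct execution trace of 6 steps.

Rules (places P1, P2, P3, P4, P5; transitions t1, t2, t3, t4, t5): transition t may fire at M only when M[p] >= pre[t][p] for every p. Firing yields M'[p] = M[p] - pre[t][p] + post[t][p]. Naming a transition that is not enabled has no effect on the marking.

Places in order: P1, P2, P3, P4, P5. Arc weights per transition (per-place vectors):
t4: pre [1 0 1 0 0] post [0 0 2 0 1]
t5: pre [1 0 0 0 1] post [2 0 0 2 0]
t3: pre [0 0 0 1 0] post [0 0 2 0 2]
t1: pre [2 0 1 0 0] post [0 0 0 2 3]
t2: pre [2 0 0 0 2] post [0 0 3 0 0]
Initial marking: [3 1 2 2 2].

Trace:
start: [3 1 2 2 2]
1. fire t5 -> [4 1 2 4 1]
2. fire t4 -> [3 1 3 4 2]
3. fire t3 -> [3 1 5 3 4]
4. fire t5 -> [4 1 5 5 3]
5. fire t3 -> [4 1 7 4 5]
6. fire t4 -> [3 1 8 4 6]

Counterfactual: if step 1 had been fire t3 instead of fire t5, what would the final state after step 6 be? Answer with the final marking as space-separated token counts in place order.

2 1 10 1 9

(re-executing from step 1 with the substitution; state before step 1: [3 1 2 2 2])
1. fire t3 -> [3 1 4 1 4]
2. fire t4 -> [2 1 5 1 5]
3. fire t3 -> [2 1 7 0 7]
4. fire t5 -> [3 1 7 2 6]
5. fire t3 -> [3 1 9 1 8]
6. fire t4 -> [2 1 10 1 9]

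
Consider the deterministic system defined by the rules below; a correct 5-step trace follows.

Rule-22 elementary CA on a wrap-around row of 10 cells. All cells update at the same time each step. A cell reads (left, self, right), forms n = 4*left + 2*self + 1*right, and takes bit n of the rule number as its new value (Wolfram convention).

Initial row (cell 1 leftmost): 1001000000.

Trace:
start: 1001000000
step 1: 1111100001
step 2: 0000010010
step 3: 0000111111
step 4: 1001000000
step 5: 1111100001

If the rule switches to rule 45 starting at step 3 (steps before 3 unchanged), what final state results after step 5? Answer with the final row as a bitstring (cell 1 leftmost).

(re-executing steps 3..5 under rule 45; state before step 3: 0000010010)
step 3: 1111010010
step 4: 1000110011
step 5: 0010100010

0010100010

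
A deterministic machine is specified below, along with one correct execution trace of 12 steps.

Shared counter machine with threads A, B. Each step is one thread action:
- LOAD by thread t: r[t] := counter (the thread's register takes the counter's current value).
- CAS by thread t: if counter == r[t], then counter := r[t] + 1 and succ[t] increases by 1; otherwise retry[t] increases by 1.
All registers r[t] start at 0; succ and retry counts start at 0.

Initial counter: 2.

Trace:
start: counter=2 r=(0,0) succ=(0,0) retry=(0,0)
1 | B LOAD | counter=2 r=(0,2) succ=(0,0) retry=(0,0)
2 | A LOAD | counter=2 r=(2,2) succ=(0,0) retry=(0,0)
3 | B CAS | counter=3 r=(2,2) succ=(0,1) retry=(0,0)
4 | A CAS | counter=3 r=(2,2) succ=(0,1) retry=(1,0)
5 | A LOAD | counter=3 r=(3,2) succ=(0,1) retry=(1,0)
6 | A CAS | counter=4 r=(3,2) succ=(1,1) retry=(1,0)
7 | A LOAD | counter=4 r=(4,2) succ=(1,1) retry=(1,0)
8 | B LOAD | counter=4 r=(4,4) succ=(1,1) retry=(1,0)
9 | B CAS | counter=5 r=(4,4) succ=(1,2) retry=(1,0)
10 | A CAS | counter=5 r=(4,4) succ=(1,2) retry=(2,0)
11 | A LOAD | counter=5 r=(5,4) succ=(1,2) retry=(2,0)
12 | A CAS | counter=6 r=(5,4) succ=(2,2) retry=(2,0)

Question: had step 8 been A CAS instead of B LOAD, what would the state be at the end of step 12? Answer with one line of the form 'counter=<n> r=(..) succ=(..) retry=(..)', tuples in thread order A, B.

counter=6 r=(5,2) succ=(3,1) retry=(2,1)

(re-executing from step 8 with the substitution; state before step 8: counter=4 r=(4,2) succ=(1,1) retry=(1,0))
8 | A CAS | counter=5 r=(4,2) succ=(2,1) retry=(1,0)
9 | B CAS | counter=5 r=(4,2) succ=(2,1) retry=(1,1)
10 | A CAS | counter=5 r=(4,2) succ=(2,1) retry=(2,1)
11 | A LOAD | counter=5 r=(5,2) succ=(2,1) retry=(2,1)
12 | A CAS | counter=6 r=(5,2) succ=(3,1) retry=(2,1)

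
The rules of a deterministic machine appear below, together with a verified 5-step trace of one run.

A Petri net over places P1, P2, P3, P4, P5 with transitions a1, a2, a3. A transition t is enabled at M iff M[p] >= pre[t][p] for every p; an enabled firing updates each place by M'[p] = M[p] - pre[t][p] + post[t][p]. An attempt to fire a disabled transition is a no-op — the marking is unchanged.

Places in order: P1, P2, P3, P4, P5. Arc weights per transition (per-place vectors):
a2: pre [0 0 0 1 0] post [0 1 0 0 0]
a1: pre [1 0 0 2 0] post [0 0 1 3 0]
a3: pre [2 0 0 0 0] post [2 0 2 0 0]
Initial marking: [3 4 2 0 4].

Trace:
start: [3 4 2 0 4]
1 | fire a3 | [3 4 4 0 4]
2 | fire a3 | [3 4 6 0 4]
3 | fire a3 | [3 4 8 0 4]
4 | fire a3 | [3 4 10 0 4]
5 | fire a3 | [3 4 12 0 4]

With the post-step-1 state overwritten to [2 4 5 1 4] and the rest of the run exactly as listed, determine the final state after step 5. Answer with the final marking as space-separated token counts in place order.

2 4 13 1 4

state after step 1 := [2 4 5 1 4]
2 | fire a3 | [2 4 7 1 4]
3 | fire a3 | [2 4 9 1 4]
4 | fire a3 | [2 4 11 1 4]
5 | fire a3 | [2 4 13 1 4]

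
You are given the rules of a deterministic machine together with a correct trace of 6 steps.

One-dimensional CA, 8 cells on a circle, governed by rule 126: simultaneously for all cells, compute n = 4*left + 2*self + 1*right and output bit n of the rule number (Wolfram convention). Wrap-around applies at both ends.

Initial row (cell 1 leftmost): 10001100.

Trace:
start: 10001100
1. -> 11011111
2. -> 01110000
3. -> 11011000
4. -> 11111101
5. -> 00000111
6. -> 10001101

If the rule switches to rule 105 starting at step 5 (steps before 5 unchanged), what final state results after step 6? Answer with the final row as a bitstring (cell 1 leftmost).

(re-executing steps 5..6 under rule 105; state before step 5: 11111101)
5. -> 00000111
6. -> 01110101

01110101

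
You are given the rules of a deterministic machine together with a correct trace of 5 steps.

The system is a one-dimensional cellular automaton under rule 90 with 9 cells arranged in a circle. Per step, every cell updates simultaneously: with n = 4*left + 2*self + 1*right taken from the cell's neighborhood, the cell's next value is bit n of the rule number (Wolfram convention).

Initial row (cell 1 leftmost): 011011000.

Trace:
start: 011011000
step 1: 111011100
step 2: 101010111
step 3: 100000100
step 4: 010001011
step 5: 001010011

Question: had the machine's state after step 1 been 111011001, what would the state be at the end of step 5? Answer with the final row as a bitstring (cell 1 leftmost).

010100011

state after step 1 := 111011001
step 2: 001011111
step 3: 110010001
step 4: 011101011
step 5: 010100011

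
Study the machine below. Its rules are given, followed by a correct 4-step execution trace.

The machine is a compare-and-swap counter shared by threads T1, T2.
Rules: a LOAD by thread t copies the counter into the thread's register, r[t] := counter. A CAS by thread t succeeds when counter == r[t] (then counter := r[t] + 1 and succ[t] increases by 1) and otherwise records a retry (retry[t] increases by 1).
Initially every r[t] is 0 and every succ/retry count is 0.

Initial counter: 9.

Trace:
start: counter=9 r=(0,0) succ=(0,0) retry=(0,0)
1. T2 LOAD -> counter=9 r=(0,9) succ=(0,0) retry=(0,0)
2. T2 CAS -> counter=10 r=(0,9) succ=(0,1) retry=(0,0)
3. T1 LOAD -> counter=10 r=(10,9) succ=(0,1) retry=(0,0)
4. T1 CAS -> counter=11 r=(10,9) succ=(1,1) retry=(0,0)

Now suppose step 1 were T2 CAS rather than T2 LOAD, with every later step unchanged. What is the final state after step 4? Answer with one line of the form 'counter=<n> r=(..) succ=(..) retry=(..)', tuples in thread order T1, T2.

counter=10 r=(9,0) succ=(1,0) retry=(0,2)

(re-executing from step 1 with the substitution; state before step 1: counter=9 r=(0,0) succ=(0,0) retry=(0,0))
1. T2 CAS -> counter=9 r=(0,0) succ=(0,0) retry=(0,1)
2. T2 CAS -> counter=9 r=(0,0) succ=(0,0) retry=(0,2)
3. T1 LOAD -> counter=9 r=(9,0) succ=(0,0) retry=(0,2)
4. T1 CAS -> counter=10 r=(9,0) succ=(1,0) retry=(0,2)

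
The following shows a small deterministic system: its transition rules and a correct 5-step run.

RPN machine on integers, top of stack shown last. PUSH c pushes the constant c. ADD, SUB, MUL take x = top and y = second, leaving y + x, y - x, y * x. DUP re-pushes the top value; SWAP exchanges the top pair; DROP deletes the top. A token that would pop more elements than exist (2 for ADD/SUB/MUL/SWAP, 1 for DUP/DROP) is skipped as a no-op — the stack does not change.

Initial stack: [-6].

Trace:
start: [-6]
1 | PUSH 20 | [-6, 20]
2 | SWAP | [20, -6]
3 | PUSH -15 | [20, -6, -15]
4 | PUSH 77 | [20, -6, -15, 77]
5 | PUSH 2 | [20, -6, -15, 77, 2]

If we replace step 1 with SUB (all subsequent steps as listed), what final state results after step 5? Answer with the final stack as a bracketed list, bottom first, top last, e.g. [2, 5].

[-6, -15, 77, 2]

(re-executing from step 1 with the substitution; state before step 1: [-6])
1 | SUB | [-6]
2 | SWAP | [-6]
3 | PUSH -15 | [-6, -15]
4 | PUSH 77 | [-6, -15, 77]
5 | PUSH 2 | [-6, -15, 77, 2]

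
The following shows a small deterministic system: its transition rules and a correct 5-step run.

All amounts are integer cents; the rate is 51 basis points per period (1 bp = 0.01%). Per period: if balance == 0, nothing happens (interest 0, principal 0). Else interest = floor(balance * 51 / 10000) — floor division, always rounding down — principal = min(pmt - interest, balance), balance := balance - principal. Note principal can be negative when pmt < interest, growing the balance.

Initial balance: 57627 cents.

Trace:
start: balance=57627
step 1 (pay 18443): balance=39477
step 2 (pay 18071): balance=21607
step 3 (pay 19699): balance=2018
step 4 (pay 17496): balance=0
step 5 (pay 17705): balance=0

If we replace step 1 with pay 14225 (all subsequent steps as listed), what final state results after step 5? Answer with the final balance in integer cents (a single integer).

(re-executing from step 1 with the substitution; state before step 1: balance=57627)
step 1 (pay 14225): balance=43695
step 2 (pay 18071): balance=25846
step 3 (pay 19699): balance=6278
step 4 (pay 17496): balance=0
step 5 (pay 17705): balance=0

0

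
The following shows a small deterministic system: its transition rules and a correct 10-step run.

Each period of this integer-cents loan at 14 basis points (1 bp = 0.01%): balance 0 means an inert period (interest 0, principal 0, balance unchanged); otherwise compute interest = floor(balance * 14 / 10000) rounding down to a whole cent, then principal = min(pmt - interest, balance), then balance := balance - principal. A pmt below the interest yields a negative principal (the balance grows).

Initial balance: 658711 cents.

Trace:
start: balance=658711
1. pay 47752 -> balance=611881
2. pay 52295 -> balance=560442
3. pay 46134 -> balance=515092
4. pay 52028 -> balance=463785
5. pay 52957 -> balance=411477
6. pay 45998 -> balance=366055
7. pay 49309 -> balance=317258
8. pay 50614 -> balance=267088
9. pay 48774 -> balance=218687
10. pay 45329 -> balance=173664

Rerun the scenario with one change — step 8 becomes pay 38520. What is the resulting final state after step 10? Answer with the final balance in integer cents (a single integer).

185792

(re-executing from step 8 with the substitution; state before step 8: balance=317258)
8. pay 38520 -> balance=279182
9. pay 48774 -> balance=230798
10. pay 45329 -> balance=185792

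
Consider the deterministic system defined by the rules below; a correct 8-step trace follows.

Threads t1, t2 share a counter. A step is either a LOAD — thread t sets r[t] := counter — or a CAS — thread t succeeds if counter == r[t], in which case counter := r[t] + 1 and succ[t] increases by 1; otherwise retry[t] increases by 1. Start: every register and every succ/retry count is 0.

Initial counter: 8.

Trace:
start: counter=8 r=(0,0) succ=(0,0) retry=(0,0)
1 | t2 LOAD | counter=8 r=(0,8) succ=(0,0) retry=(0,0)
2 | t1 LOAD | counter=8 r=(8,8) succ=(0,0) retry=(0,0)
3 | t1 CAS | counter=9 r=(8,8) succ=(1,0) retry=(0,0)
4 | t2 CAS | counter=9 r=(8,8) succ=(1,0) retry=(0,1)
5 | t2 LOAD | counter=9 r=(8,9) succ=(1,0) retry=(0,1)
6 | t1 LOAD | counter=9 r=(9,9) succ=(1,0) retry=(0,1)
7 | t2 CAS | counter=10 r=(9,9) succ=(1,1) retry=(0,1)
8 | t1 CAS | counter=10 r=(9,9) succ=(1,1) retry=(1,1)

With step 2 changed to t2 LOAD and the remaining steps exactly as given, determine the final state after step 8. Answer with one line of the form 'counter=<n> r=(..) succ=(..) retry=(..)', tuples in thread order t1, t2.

(re-executing from step 2 with the substitution; state before step 2: counter=8 r=(0,8) succ=(0,0) retry=(0,0))
2 | t2 LOAD | counter=8 r=(0,8) succ=(0,0) retry=(0,0)
3 | t1 CAS | counter=8 r=(0,8) succ=(0,0) retry=(1,0)
4 | t2 CAS | counter=9 r=(0,8) succ=(0,1) retry=(1,0)
5 | t2 LOAD | counter=9 r=(0,9) succ=(0,1) retry=(1,0)
6 | t1 LOAD | counter=9 r=(9,9) succ=(0,1) retry=(1,0)
7 | t2 CAS | counter=10 r=(9,9) succ=(0,2) retry=(1,0)
8 | t1 CAS | counter=10 r=(9,9) succ=(0,2) retry=(2,0)

counter=10 r=(9,9) succ=(0,2) retry=(2,0)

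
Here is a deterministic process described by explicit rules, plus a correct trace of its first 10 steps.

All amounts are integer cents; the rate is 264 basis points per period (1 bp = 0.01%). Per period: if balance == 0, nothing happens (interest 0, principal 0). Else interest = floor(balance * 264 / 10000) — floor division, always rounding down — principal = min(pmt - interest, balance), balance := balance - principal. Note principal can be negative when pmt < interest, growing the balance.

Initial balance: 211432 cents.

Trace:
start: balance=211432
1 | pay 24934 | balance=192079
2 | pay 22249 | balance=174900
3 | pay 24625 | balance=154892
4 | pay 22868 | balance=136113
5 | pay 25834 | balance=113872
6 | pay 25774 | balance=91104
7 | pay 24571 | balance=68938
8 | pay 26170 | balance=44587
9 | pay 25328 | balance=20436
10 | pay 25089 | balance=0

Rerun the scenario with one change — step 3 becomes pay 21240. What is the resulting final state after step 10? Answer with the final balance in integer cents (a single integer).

(re-executing from step 3 with the substitution; state before step 3: balance=174900)
3 | pay 21240 | balance=158277
4 | pay 22868 | balance=139587
5 | pay 25834 | balance=117438
6 | pay 25774 | balance=94764
7 | pay 24571 | balance=72694
8 | pay 26170 | balance=48443
9 | pay 25328 | balance=24393
10 | pay 25089 | balance=0

0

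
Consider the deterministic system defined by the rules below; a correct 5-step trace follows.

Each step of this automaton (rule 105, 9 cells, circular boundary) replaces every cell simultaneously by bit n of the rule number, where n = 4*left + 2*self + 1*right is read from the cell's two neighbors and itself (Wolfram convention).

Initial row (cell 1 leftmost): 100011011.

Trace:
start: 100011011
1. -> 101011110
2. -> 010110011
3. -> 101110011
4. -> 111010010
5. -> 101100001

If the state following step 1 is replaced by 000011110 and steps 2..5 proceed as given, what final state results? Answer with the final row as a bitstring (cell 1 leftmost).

000111111

state after step 1 := 000011110
2. -> 111010010
3. -> 101100001
4. -> 111101101
5. -> 000111111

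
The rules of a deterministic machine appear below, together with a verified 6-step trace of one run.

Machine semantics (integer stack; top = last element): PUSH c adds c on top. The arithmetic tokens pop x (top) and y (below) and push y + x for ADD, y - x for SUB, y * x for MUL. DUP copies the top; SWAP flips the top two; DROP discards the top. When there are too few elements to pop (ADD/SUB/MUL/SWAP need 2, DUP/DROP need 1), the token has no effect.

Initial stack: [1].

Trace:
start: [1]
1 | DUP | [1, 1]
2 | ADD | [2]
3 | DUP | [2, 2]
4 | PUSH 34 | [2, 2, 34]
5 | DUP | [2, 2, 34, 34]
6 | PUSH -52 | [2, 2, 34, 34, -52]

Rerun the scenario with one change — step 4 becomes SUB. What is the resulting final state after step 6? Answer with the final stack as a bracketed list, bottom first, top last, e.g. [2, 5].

(re-executing from step 4 with the substitution; state before step 4: [2, 2])
4 | SUB | [0]
5 | DUP | [0, 0]
6 | PUSH -52 | [0, 0, -52]

[0, 0, -52]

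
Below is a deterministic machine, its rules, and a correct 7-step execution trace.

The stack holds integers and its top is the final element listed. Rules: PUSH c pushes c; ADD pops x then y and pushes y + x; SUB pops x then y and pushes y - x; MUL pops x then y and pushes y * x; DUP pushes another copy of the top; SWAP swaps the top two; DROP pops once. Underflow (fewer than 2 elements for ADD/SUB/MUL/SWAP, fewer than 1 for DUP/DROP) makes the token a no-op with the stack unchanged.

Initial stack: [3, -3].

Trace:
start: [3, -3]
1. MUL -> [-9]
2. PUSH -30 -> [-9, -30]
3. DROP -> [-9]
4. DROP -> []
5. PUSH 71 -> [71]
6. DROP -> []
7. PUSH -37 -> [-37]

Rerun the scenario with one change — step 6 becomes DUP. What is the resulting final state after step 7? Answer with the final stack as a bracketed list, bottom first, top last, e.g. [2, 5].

(re-executing from step 6 with the substitution; state before step 6: [71])
6. DUP -> [71, 71]
7. PUSH -37 -> [71, 71, -37]

[71, 71, -37]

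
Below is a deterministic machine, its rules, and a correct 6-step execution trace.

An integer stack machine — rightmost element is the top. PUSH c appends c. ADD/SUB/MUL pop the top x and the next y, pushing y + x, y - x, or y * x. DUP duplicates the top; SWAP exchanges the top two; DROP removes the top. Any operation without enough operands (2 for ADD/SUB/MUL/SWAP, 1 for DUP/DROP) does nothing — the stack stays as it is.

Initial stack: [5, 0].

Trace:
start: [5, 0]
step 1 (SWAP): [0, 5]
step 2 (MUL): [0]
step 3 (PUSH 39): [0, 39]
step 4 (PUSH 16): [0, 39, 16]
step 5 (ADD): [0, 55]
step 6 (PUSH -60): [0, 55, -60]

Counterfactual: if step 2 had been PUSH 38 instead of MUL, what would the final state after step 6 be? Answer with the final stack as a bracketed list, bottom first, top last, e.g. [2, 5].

(re-executing from step 2 with the substitution; state before step 2: [0, 5])
step 2 (PUSH 38): [0, 5, 38]
step 3 (PUSH 39): [0, 5, 38, 39]
step 4 (PUSH 16): [0, 5, 38, 39, 16]
step 5 (ADD): [0, 5, 38, 55]
step 6 (PUSH -60): [0, 5, 38, 55, -60]

[0, 5, 38, 55, -60]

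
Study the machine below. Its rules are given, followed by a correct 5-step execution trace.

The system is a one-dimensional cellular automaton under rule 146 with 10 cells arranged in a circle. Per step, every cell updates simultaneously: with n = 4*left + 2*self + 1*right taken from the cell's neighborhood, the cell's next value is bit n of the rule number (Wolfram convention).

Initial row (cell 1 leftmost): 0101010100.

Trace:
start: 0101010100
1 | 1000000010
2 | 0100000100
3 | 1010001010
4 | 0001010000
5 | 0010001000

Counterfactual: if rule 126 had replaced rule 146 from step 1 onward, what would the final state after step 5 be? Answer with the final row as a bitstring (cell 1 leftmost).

0011011000

(re-executing steps 1..5 under rule 126; state before step 1: 0101010100)
1 | 1111111110
2 | 1000000011
3 | 1100000110
4 | 1110001111
5 | 0011011000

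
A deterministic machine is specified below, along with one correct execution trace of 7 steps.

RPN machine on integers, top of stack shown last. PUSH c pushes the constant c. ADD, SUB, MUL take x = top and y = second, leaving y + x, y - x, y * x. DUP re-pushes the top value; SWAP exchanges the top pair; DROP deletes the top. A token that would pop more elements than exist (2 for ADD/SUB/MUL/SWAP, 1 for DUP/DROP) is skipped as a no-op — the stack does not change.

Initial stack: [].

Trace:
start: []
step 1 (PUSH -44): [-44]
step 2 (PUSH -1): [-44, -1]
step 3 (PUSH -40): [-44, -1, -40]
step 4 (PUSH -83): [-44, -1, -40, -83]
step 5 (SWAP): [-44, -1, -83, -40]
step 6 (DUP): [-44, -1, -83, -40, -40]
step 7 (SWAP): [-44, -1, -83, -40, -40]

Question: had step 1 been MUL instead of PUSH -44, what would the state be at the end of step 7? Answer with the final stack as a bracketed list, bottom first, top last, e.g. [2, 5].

(re-executing from step 1 with the substitution; state before step 1: [])
step 1 (MUL): []
step 2 (PUSH -1): [-1]
step 3 (PUSH -40): [-1, -40]
step 4 (PUSH -83): [-1, -40, -83]
step 5 (SWAP): [-1, -83, -40]
step 6 (DUP): [-1, -83, -40, -40]
step 7 (SWAP): [-1, -83, -40, -40]

[-1, -83, -40, -40]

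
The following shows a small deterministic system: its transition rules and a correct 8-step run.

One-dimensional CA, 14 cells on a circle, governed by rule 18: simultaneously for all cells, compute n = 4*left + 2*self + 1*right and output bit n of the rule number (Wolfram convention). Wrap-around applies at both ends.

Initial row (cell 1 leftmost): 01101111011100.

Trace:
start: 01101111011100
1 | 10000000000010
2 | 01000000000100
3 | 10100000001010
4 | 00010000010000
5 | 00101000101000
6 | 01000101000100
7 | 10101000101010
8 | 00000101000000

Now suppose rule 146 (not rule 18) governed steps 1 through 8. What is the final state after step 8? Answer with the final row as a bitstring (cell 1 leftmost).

(re-executing steps 1..8 under rule 146; state before step 1: 01101111011100)
1 | 10000110001010
2 | 01001001010000
3 | 10110110001000
4 | 00000001010101
5 | 10000010000000
6 | 01000101000001
7 | 00101000100010
8 | 01000101010101

01000101010101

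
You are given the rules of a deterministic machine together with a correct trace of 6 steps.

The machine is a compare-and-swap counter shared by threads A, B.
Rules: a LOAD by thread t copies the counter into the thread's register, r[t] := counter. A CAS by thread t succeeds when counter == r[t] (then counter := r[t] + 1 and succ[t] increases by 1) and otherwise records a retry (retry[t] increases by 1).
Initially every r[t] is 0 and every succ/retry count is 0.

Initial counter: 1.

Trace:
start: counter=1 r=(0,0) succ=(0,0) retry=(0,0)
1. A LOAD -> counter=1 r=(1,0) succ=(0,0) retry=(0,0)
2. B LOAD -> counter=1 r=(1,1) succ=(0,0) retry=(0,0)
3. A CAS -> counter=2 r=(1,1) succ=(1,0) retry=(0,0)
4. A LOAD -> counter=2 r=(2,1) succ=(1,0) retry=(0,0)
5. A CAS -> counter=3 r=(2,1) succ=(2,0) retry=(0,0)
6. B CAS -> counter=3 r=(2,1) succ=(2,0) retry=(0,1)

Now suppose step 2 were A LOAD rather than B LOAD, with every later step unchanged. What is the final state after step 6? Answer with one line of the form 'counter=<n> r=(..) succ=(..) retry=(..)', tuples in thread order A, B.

counter=3 r=(2,0) succ=(2,0) retry=(0,1)

(re-executing from step 2 with the substitution; state before step 2: counter=1 r=(1,0) succ=(0,0) retry=(0,0))
2. A LOAD -> counter=1 r=(1,0) succ=(0,0) retry=(0,0)
3. A CAS -> counter=2 r=(1,0) succ=(1,0) retry=(0,0)
4. A LOAD -> counter=2 r=(2,0) succ=(1,0) retry=(0,0)
5. A CAS -> counter=3 r=(2,0) succ=(2,0) retry=(0,0)
6. B CAS -> counter=3 r=(2,0) succ=(2,0) retry=(0,1)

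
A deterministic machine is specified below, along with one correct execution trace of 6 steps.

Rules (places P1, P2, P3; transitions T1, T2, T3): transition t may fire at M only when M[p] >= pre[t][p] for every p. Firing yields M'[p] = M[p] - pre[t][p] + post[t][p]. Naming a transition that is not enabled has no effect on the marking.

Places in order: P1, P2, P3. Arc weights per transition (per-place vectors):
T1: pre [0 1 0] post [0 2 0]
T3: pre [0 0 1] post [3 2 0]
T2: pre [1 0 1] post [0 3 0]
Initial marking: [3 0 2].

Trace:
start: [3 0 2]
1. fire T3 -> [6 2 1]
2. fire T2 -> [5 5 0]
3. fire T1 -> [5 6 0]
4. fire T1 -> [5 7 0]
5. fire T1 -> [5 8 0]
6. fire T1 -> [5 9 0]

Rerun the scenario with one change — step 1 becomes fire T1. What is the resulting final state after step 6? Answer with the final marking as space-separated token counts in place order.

2 7 1

(re-executing from step 1 with the substitution; state before step 1: [3 0 2])
1. fire T1 -> [3 0 2]
2. fire T2 -> [2 3 1]
3. fire T1 -> [2 4 1]
4. fire T1 -> [2 5 1]
5. fire T1 -> [2 6 1]
6. fire T1 -> [2 7 1]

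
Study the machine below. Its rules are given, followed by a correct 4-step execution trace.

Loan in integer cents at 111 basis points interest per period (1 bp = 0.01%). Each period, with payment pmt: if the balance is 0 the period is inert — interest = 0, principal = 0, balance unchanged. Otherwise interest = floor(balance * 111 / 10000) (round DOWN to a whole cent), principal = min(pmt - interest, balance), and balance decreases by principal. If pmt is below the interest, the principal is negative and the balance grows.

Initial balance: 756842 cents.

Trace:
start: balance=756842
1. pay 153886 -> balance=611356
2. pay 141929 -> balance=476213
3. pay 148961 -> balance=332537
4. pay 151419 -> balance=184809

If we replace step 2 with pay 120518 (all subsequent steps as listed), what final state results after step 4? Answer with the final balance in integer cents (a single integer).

206698

(re-executing from step 2 with the substitution; state before step 2: balance=611356)
2. pay 120518 -> balance=497624
3. pay 148961 -> balance=354186
4. pay 151419 -> balance=206698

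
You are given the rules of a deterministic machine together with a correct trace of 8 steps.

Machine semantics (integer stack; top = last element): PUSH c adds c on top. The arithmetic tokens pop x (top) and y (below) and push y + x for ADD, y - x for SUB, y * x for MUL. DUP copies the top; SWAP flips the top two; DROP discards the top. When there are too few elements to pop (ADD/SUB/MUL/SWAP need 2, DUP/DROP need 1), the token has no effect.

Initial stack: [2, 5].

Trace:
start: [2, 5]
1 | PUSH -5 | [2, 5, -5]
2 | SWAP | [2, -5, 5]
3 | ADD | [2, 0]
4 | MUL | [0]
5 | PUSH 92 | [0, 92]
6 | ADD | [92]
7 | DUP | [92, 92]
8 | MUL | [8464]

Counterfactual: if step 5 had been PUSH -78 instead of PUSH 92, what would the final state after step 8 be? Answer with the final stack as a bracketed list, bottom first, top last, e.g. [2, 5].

[6084]

(re-executing from step 5 with the substitution; state before step 5: [0])
5 | PUSH -78 | [0, -78]
6 | ADD | [-78]
7 | DUP | [-78, -78]
8 | MUL | [6084]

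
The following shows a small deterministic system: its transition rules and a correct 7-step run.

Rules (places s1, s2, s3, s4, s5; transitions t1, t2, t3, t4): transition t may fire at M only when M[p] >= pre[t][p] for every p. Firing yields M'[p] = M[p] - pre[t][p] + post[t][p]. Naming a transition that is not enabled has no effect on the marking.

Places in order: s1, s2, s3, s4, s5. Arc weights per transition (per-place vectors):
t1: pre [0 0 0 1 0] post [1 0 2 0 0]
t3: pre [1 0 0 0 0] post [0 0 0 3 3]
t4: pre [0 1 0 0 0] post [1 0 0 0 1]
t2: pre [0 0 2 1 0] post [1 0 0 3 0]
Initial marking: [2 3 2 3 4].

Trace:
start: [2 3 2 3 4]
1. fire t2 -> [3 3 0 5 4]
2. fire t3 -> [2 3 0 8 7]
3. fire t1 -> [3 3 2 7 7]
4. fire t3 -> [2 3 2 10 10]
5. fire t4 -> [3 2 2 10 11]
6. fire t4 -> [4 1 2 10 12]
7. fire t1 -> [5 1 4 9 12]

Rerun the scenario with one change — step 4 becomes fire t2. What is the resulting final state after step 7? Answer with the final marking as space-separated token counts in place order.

7 1 2 8 9

(re-executing from step 4 with the substitution; state before step 4: [3 3 2 7 7])
4. fire t2 -> [4 3 0 9 7]
5. fire t4 -> [5 2 0 9 8]
6. fire t4 -> [6 1 0 9 9]
7. fire t1 -> [7 1 2 8 9]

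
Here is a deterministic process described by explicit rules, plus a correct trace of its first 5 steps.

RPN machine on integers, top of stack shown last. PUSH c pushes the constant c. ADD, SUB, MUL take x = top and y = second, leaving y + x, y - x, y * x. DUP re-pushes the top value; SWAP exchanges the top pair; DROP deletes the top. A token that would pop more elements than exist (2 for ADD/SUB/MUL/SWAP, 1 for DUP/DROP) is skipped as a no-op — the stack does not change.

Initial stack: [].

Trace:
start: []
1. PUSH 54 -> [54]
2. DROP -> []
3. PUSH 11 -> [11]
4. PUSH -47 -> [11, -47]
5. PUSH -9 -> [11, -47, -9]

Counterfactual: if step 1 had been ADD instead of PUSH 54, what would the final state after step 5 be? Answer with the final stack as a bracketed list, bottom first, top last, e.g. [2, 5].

(re-executing from step 1 with the substitution; state before step 1: [])
1. ADD -> []
2. DROP -> []
3. PUSH 11 -> [11]
4. PUSH -47 -> [11, -47]
5. PUSH -9 -> [11, -47, -9]

[11, -47, -9]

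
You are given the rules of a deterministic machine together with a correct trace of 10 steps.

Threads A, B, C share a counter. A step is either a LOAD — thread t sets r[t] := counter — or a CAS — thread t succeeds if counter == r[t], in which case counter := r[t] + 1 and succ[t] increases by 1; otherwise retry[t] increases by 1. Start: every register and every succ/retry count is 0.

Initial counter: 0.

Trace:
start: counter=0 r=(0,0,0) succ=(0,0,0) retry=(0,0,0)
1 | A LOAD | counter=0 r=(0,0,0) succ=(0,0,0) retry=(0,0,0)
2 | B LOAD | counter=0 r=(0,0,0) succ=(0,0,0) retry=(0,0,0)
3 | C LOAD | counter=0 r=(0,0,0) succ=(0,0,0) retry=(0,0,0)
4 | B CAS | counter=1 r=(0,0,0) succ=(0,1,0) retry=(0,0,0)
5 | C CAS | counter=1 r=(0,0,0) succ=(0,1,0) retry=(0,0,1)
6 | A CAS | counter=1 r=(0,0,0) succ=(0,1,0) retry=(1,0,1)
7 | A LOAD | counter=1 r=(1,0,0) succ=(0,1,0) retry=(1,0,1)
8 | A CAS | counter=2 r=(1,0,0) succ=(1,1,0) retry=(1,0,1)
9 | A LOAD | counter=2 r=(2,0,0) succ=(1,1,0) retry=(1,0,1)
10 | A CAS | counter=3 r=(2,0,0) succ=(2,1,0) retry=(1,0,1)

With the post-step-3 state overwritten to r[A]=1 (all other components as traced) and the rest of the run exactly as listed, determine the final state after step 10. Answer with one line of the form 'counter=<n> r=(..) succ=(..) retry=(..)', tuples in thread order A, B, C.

state after step 3 := counter=0 r=(1,0,0) succ=(0,0,0) retry=(0,0,0)
4 | B CAS | counter=1 r=(1,0,0) succ=(0,1,0) retry=(0,0,0)
5 | C CAS | counter=1 r=(1,0,0) succ=(0,1,0) retry=(0,0,1)
6 | A CAS | counter=2 r=(1,0,0) succ=(1,1,0) retry=(0,0,1)
7 | A LOAD | counter=2 r=(2,0,0) succ=(1,1,0) retry=(0,0,1)
8 | A CAS | counter=3 r=(2,0,0) succ=(2,1,0) retry=(0,0,1)
9 | A LOAD | counter=3 r=(3,0,0) succ=(2,1,0) retry=(0,0,1)
10 | A CAS | counter=4 r=(3,0,0) succ=(3,1,0) retry=(0,0,1)

counter=4 r=(3,0,0) succ=(3,1,0) retry=(0,0,1)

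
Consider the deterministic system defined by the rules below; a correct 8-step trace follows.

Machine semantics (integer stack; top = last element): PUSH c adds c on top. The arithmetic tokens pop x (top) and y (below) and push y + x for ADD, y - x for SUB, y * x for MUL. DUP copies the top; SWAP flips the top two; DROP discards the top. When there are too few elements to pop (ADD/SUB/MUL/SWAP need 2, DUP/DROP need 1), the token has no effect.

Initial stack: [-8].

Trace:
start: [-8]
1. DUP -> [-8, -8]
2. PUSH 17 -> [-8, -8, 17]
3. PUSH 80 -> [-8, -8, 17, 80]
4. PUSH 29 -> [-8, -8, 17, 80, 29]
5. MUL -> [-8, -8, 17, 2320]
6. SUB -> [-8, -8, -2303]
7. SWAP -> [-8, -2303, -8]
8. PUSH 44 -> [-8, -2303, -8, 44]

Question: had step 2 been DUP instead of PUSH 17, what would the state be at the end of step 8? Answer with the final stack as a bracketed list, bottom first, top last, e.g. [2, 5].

(re-executing from step 2 with the substitution; state before step 2: [-8, -8])
2. DUP -> [-8, -8, -8]
3. PUSH 80 -> [-8, -8, -8, 80]
4. PUSH 29 -> [-8, -8, -8, 80, 29]
5. MUL -> [-8, -8, -8, 2320]
6. SUB -> [-8, -8, -2328]
7. SWAP -> [-8, -2328, -8]
8. PUSH 44 -> [-8, -2328, -8, 44]

[-8, -2328, -8, 44]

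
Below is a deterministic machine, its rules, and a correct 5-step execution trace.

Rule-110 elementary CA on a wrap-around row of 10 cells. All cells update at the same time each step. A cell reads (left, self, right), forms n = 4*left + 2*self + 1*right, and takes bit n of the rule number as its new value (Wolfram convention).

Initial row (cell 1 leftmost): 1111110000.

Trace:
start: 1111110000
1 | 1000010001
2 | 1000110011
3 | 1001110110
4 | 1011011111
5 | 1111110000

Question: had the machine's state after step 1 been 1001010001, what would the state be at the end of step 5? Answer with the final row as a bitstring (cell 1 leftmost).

1111100000

state after step 1 := 1001010001
2 | 1011110011
3 | 1110010110
4 | 1010111111
5 | 1111100000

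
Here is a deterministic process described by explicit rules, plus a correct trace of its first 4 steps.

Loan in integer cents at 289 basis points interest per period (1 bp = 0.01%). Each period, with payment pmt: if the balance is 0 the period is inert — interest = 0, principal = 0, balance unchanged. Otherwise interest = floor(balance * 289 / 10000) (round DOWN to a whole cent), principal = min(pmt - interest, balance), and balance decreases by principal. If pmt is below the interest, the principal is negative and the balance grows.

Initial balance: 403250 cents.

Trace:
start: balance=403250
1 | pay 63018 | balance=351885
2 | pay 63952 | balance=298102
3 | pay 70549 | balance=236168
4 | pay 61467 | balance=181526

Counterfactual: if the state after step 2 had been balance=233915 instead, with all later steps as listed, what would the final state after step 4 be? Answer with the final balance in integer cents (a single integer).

state after step 2 := balance=233915
3 | pay 70549 | balance=170126
4 | pay 61467 | balance=113575

113575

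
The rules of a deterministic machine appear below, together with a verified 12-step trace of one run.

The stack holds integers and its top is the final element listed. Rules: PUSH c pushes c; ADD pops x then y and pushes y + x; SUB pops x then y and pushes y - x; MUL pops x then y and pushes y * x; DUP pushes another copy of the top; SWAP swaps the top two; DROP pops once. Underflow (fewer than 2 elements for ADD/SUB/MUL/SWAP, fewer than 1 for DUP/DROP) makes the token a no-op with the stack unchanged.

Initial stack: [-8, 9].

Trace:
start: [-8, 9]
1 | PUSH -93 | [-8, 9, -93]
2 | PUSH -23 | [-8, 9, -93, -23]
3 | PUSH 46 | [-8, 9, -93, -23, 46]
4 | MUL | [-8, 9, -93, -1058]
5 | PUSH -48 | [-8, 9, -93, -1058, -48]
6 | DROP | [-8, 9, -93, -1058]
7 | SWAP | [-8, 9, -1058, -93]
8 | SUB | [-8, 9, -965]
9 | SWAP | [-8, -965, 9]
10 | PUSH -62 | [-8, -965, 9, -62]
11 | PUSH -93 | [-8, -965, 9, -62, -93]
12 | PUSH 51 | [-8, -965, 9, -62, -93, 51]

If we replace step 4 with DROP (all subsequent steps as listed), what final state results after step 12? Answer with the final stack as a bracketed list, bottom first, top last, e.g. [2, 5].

(re-executing from step 4 with the substitution; state before step 4: [-8, 9, -93, -23, 46])
4 | DROP | [-8, 9, -93, -23]
5 | PUSH -48 | [-8, 9, -93, -23, -48]
6 | DROP | [-8, 9, -93, -23]
7 | SWAP | [-8, 9, -23, -93]
8 | SUB | [-8, 9, 70]
9 | SWAP | [-8, 70, 9]
10 | PUSH -62 | [-8, 70, 9, -62]
11 | PUSH -93 | [-8, 70, 9, -62, -93]
12 | PUSH 51 | [-8, 70, 9, -62, -93, 51]

[-8, 70, 9, -62, -93, 51]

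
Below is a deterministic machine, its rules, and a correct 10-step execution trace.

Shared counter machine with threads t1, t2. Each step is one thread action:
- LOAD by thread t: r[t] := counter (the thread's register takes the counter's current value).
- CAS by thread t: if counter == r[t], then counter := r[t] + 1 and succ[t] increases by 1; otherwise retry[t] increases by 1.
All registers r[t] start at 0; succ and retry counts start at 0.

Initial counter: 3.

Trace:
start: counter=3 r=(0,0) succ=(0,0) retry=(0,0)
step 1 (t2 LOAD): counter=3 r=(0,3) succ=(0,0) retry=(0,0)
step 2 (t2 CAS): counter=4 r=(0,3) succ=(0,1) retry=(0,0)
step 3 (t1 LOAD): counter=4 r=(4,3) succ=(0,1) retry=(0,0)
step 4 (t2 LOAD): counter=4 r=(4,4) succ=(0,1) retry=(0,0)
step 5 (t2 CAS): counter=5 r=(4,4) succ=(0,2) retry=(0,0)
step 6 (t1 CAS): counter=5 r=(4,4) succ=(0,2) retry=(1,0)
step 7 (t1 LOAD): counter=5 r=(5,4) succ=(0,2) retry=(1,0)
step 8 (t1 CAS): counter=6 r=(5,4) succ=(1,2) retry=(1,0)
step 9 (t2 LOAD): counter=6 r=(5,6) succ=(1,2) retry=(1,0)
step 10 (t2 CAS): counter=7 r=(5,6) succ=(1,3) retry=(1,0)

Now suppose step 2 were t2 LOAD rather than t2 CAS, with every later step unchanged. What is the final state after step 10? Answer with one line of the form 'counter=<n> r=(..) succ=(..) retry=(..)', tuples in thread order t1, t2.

counter=6 r=(4,5) succ=(1,2) retry=(1,0)

(re-executing from step 2 with the substitution; state before step 2: counter=3 r=(0,3) succ=(0,0) retry=(0,0))
step 2 (t2 LOAD): counter=3 r=(0,3) succ=(0,0) retry=(0,0)
step 3 (t1 LOAD): counter=3 r=(3,3) succ=(0,0) retry=(0,0)
step 4 (t2 LOAD): counter=3 r=(3,3) succ=(0,0) retry=(0,0)
step 5 (t2 CAS): counter=4 r=(3,3) succ=(0,1) retry=(0,0)
step 6 (t1 CAS): counter=4 r=(3,3) succ=(0,1) retry=(1,0)
step 7 (t1 LOAD): counter=4 r=(4,3) succ=(0,1) retry=(1,0)
step 8 (t1 CAS): counter=5 r=(4,3) succ=(1,1) retry=(1,0)
step 9 (t2 LOAD): counter=5 r=(4,5) succ=(1,1) retry=(1,0)
step 10 (t2 CAS): counter=6 r=(4,5) succ=(1,2) retry=(1,0)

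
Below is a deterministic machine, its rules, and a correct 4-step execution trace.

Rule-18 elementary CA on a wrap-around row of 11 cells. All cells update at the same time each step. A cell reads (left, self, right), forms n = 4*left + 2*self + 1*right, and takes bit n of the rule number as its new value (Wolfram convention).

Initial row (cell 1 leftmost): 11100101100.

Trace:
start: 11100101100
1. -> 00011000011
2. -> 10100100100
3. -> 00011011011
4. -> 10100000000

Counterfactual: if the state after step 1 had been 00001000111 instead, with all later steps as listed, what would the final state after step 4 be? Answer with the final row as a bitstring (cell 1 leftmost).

state after step 1 := 00001000111
2. -> 10010101000
3. -> 01100000101
4. -> 00010001000

00010001000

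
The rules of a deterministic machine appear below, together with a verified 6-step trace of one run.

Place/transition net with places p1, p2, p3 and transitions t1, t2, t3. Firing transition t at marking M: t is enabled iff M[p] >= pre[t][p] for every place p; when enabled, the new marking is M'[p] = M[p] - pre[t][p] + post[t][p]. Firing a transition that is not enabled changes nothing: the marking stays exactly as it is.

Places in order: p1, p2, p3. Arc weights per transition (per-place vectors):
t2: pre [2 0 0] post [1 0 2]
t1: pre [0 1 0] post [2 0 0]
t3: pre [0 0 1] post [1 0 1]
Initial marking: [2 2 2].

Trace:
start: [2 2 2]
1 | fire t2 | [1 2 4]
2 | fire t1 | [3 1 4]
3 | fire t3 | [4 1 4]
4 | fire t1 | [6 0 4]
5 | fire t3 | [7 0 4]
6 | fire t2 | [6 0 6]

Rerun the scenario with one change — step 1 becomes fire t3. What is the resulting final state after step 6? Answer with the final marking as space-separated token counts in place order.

(re-executing from step 1 with the substitution; state before step 1: [2 2 2])
1 | fire t3 | [3 2 2]
2 | fire t1 | [5 1 2]
3 | fire t3 | [6 1 2]
4 | fire t1 | [8 0 2]
5 | fire t3 | [9 0 2]
6 | fire t2 | [8 0 4]

8 0 4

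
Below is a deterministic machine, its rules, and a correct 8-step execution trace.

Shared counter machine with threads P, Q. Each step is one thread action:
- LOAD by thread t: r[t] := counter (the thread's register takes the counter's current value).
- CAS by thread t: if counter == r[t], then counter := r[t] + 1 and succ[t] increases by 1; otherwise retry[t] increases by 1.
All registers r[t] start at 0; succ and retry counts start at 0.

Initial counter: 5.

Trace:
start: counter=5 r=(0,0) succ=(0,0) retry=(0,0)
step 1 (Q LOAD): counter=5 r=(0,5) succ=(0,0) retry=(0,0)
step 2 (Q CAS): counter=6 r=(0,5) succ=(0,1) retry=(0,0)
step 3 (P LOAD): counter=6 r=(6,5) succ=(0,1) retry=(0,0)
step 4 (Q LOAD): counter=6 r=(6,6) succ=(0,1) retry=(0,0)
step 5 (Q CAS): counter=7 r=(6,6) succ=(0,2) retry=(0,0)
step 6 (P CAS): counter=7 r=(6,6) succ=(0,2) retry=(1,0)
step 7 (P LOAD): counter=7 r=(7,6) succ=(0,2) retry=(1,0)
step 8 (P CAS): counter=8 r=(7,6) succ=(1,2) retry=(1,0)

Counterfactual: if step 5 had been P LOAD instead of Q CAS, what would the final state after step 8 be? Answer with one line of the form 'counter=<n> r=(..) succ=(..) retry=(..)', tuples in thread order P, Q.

counter=8 r=(7,6) succ=(2,1) retry=(0,0)

(re-executing from step 5 with the substitution; state before step 5: counter=6 r=(6,6) succ=(0,1) retry=(0,0))
step 5 (P LOAD): counter=6 r=(6,6) succ=(0,1) retry=(0,0)
step 6 (P CAS): counter=7 r=(6,6) succ=(1,1) retry=(0,0)
step 7 (P LOAD): counter=7 r=(7,6) succ=(1,1) retry=(0,0)
step 8 (P CAS): counter=8 r=(7,6) succ=(2,1) retry=(0,0)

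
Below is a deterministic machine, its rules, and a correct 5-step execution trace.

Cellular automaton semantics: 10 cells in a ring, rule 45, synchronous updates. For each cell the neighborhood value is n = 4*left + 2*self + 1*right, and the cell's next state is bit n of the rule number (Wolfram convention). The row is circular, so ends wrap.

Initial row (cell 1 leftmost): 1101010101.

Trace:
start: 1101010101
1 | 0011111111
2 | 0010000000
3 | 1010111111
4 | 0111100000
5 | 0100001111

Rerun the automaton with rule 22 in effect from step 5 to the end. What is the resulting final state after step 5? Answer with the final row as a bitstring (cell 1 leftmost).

1000010000

(re-executing step 5 under rule 22; state before step 5: 0111100000)
5 | 1000010000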